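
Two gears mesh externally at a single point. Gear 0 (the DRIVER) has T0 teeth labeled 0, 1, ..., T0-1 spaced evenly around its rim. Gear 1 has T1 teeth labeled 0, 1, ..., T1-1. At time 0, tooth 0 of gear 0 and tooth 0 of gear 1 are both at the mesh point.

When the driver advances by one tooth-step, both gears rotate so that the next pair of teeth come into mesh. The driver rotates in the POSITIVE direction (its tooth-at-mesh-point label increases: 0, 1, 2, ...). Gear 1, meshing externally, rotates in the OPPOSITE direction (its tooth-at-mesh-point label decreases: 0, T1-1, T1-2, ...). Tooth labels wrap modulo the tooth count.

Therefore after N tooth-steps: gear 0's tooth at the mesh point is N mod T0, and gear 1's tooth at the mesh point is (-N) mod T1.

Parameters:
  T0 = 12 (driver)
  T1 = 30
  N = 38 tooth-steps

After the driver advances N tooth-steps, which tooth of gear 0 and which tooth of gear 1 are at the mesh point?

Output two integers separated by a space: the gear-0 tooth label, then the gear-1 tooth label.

Answer: 2 22

Derivation:
Gear 0 (driver, T0=12): tooth at mesh = N mod T0
  38 = 3 * 12 + 2, so 38 mod 12 = 2
  gear 0 tooth = 2
Gear 1 (driven, T1=30): tooth at mesh = (-N) mod T1
  38 = 1 * 30 + 8, so 38 mod 30 = 8
  (-38) mod 30 = (-8) mod 30 = 30 - 8 = 22
Mesh after 38 steps: gear-0 tooth 2 meets gear-1 tooth 22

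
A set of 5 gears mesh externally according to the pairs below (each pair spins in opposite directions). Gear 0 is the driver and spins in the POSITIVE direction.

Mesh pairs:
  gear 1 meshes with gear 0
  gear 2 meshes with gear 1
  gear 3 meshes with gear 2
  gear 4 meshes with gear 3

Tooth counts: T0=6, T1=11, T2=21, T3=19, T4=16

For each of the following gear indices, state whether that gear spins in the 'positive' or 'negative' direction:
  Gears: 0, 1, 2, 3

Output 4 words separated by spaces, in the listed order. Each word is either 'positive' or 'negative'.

Answer: positive negative positive negative

Derivation:
Gear 0 (driver): positive (depth 0)
  gear 1: meshes with gear 0 -> depth 1 -> negative (opposite of gear 0)
  gear 2: meshes with gear 1 -> depth 2 -> positive (opposite of gear 1)
  gear 3: meshes with gear 2 -> depth 3 -> negative (opposite of gear 2)
  gear 4: meshes with gear 3 -> depth 4 -> positive (opposite of gear 3)
Queried indices 0, 1, 2, 3 -> positive, negative, positive, negative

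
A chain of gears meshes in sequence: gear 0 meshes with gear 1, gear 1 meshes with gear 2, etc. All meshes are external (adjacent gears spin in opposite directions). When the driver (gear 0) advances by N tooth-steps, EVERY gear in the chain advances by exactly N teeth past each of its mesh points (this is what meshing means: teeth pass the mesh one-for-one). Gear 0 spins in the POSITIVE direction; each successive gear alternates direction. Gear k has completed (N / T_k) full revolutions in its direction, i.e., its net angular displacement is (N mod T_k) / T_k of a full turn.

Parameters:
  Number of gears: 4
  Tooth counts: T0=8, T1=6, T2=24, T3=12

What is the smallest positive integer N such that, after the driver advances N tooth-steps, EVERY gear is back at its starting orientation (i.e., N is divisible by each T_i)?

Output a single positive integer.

Answer: 24

Derivation:
Gear k returns to start when N is a multiple of T_k.
All gears at start simultaneously when N is a common multiple of [8, 6, 24, 12]; the smallest such N is lcm(8, 6, 24, 12).
Start: lcm = T0 = 8
Fold in T1=6: gcd(8, 6) = 2; lcm(8, 6) = 8 * 6 / 2 = 48 / 2 = 24
Fold in T2=24: gcd(24, 24) = 24; lcm(24, 24) = 24 * 24 / 24 = 576 / 24 = 24
Fold in T3=12: gcd(24, 12) = 12; lcm(24, 12) = 24 * 12 / 12 = 288 / 12 = 24
Full cycle length = 24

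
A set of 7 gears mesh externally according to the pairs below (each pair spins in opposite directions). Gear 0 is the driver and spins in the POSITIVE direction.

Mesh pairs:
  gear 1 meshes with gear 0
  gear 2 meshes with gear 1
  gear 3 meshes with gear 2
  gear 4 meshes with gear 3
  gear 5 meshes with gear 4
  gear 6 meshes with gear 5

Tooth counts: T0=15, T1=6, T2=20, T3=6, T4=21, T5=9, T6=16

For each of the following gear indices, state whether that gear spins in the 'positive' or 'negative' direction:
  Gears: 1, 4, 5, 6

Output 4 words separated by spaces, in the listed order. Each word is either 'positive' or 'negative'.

Answer: negative positive negative positive

Derivation:
Gear 0 (driver): positive (depth 0)
  gear 1: meshes with gear 0 -> depth 1 -> negative (opposite of gear 0)
  gear 2: meshes with gear 1 -> depth 2 -> positive (opposite of gear 1)
  gear 3: meshes with gear 2 -> depth 3 -> negative (opposite of gear 2)
  gear 4: meshes with gear 3 -> depth 4 -> positive (opposite of gear 3)
  gear 5: meshes with gear 4 -> depth 5 -> negative (opposite of gear 4)
  gear 6: meshes with gear 5 -> depth 6 -> positive (opposite of gear 5)
Queried indices 1, 4, 5, 6 -> negative, positive, negative, positive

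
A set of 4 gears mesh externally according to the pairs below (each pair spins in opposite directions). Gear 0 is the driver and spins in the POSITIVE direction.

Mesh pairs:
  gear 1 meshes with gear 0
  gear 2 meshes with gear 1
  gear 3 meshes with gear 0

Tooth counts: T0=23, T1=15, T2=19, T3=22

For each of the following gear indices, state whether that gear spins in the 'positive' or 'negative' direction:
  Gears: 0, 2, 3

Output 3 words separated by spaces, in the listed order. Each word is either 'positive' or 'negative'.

Gear 0 (driver): positive (depth 0)
  gear 1: meshes with gear 0 -> depth 1 -> negative (opposite of gear 0)
  gear 2: meshes with gear 1 -> depth 2 -> positive (opposite of gear 1)
  gear 3: meshes with gear 0 -> depth 1 -> negative (opposite of gear 0)
Queried indices 0, 2, 3 -> positive, positive, negative

Answer: positive positive negative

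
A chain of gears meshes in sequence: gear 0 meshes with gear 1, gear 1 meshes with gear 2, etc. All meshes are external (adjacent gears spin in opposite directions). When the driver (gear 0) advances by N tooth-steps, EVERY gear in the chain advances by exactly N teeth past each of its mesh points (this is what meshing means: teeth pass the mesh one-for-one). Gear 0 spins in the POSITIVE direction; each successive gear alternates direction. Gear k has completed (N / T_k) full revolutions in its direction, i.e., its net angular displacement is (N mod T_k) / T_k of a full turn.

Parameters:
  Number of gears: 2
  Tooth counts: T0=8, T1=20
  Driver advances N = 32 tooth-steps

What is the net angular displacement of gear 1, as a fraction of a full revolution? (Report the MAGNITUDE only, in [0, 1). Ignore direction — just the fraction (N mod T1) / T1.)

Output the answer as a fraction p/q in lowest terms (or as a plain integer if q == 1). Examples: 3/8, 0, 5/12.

Answer: 3/5

Derivation:
Chain of 2 gears, tooth counts: [8, 20]
  gear 0: T0=8, direction=positive, advance = 32 mod 8 = 0 teeth = 0/8 turn
  gear 1: T1=20, direction=negative, advance = 32 mod 20 = 12 teeth = 12/20 turn
Gear 1: 32 mod 20 = 12
Fraction = 12 / 20 = 3/5 (gcd(12,20)=4) = 3/5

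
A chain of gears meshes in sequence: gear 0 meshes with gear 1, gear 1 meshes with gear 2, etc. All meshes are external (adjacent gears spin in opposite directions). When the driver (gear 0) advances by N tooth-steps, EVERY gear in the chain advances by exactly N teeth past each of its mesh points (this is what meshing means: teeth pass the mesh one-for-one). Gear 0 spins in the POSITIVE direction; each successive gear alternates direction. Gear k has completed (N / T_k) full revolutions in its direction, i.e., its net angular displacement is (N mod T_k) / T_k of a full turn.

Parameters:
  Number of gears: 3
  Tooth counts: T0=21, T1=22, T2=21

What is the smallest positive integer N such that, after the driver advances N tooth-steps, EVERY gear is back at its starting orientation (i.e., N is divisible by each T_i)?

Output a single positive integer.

Answer: 462

Derivation:
Gear k returns to start when N is a multiple of T_k.
All gears at start simultaneously when N is a common multiple of [21, 22, 21]; the smallest such N is lcm(21, 22, 21).
Start: lcm = T0 = 21
Fold in T1=22: gcd(21, 22) = 1; lcm(21, 22) = 21 * 22 / 1 = 462 / 1 = 462
Fold in T2=21: gcd(462, 21) = 21; lcm(462, 21) = 462 * 21 / 21 = 9702 / 21 = 462
Full cycle length = 462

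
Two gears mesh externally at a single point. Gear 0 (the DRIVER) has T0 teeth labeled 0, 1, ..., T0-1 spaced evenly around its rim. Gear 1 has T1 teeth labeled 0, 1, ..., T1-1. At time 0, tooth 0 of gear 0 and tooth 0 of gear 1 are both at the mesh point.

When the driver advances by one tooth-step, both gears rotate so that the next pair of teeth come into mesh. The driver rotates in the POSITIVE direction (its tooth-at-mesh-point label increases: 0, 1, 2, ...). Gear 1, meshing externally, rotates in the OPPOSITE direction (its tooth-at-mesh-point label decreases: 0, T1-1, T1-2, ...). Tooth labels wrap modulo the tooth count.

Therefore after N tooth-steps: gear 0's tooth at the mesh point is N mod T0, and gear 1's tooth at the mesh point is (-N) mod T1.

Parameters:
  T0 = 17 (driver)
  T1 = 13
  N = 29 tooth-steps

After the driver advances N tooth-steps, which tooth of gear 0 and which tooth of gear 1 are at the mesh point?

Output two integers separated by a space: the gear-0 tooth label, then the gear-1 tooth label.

Gear 0 (driver, T0=17): tooth at mesh = N mod T0
  29 = 1 * 17 + 12, so 29 mod 17 = 12
  gear 0 tooth = 12
Gear 1 (driven, T1=13): tooth at mesh = (-N) mod T1
  29 = 2 * 13 + 3, so 29 mod 13 = 3
  (-29) mod 13 = (-3) mod 13 = 13 - 3 = 10
Mesh after 29 steps: gear-0 tooth 12 meets gear-1 tooth 10

Answer: 12 10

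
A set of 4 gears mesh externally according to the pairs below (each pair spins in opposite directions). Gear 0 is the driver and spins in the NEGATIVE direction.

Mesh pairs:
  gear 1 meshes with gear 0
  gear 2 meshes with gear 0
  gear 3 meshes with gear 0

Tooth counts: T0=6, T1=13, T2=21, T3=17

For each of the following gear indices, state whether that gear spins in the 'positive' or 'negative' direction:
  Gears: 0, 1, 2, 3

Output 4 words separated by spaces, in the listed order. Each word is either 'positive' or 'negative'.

Answer: negative positive positive positive

Derivation:
Gear 0 (driver): negative (depth 0)
  gear 1: meshes with gear 0 -> depth 1 -> positive (opposite of gear 0)
  gear 2: meshes with gear 0 -> depth 1 -> positive (opposite of gear 0)
  gear 3: meshes with gear 0 -> depth 1 -> positive (opposite of gear 0)
Queried indices 0, 1, 2, 3 -> negative, positive, positive, positive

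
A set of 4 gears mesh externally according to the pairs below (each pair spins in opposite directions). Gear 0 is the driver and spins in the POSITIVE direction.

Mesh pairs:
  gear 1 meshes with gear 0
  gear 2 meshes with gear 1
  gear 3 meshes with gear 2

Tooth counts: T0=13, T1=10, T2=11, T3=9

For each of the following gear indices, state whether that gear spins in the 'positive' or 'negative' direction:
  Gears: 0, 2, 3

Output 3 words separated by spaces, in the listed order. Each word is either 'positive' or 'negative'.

Gear 0 (driver): positive (depth 0)
  gear 1: meshes with gear 0 -> depth 1 -> negative (opposite of gear 0)
  gear 2: meshes with gear 1 -> depth 2 -> positive (opposite of gear 1)
  gear 3: meshes with gear 2 -> depth 3 -> negative (opposite of gear 2)
Queried indices 0, 2, 3 -> positive, positive, negative

Answer: positive positive negative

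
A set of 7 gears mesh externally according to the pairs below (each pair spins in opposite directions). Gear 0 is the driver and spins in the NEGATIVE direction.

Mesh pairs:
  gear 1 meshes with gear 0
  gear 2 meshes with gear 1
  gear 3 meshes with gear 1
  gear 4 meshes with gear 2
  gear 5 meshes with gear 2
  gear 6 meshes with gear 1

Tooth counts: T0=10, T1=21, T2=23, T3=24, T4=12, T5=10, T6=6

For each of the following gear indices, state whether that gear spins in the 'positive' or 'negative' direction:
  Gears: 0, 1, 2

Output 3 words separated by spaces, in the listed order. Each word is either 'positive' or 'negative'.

Answer: negative positive negative

Derivation:
Gear 0 (driver): negative (depth 0)
  gear 1: meshes with gear 0 -> depth 1 -> positive (opposite of gear 0)
  gear 2: meshes with gear 1 -> depth 2 -> negative (opposite of gear 1)
  gear 3: meshes with gear 1 -> depth 2 -> negative (opposite of gear 1)
  gear 4: meshes with gear 2 -> depth 3 -> positive (opposite of gear 2)
  gear 5: meshes with gear 2 -> depth 3 -> positive (opposite of gear 2)
  gear 6: meshes with gear 1 -> depth 2 -> negative (opposite of gear 1)
Queried indices 0, 1, 2 -> negative, positive, negative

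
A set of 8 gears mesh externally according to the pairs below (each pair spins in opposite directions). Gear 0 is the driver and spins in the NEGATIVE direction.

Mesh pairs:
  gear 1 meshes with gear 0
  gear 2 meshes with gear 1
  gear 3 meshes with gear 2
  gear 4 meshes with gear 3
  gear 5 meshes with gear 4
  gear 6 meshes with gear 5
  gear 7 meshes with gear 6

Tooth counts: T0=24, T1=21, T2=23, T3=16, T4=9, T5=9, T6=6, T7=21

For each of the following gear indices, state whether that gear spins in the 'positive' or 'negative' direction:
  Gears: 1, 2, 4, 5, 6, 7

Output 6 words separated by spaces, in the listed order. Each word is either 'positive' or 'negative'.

Answer: positive negative negative positive negative positive

Derivation:
Gear 0 (driver): negative (depth 0)
  gear 1: meshes with gear 0 -> depth 1 -> positive (opposite of gear 0)
  gear 2: meshes with gear 1 -> depth 2 -> negative (opposite of gear 1)
  gear 3: meshes with gear 2 -> depth 3 -> positive (opposite of gear 2)
  gear 4: meshes with gear 3 -> depth 4 -> negative (opposite of gear 3)
  gear 5: meshes with gear 4 -> depth 5 -> positive (opposite of gear 4)
  gear 6: meshes with gear 5 -> depth 6 -> negative (opposite of gear 5)
  gear 7: meshes with gear 6 -> depth 7 -> positive (opposite of gear 6)
Queried indices 1, 2, 4, 5, 6, 7 -> positive, negative, negative, positive, negative, positive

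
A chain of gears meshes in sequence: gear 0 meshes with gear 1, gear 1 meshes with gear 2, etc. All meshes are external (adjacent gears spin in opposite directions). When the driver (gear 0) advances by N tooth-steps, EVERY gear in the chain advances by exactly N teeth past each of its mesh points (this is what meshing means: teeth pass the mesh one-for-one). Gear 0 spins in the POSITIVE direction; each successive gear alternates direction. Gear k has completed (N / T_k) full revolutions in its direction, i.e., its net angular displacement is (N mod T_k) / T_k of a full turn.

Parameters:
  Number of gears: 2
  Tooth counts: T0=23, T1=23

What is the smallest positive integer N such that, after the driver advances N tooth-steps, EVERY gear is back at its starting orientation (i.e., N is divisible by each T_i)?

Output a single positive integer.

Answer: 23

Derivation:
Gear k returns to start when N is a multiple of T_k.
All gears at start simultaneously when N is a common multiple of [23, 23]; the smallest such N is lcm(23, 23).
Start: lcm = T0 = 23
Fold in T1=23: gcd(23, 23) = 23; lcm(23, 23) = 23 * 23 / 23 = 529 / 23 = 23
Full cycle length = 23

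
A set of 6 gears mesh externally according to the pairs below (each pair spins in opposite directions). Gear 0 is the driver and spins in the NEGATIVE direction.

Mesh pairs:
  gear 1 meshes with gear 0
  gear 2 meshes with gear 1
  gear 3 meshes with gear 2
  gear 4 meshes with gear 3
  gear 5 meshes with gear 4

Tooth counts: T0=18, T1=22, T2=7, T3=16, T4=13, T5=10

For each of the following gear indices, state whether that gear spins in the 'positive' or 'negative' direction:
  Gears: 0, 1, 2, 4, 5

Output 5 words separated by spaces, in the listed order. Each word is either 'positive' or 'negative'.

Answer: negative positive negative negative positive

Derivation:
Gear 0 (driver): negative (depth 0)
  gear 1: meshes with gear 0 -> depth 1 -> positive (opposite of gear 0)
  gear 2: meshes with gear 1 -> depth 2 -> negative (opposite of gear 1)
  gear 3: meshes with gear 2 -> depth 3 -> positive (opposite of gear 2)
  gear 4: meshes with gear 3 -> depth 4 -> negative (opposite of gear 3)
  gear 5: meshes with gear 4 -> depth 5 -> positive (opposite of gear 4)
Queried indices 0, 1, 2, 4, 5 -> negative, positive, negative, negative, positive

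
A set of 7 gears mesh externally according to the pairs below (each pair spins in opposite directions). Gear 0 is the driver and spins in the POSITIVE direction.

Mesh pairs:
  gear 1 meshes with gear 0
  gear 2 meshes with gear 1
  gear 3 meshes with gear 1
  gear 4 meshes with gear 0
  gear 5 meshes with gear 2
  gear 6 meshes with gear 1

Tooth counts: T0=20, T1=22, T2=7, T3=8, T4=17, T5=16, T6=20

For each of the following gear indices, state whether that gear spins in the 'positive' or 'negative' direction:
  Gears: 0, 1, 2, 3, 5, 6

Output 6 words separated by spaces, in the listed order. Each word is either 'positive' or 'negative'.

Gear 0 (driver): positive (depth 0)
  gear 1: meshes with gear 0 -> depth 1 -> negative (opposite of gear 0)
  gear 2: meshes with gear 1 -> depth 2 -> positive (opposite of gear 1)
  gear 3: meshes with gear 1 -> depth 2 -> positive (opposite of gear 1)
  gear 4: meshes with gear 0 -> depth 1 -> negative (opposite of gear 0)
  gear 5: meshes with gear 2 -> depth 3 -> negative (opposite of gear 2)
  gear 6: meshes with gear 1 -> depth 2 -> positive (opposite of gear 1)
Queried indices 0, 1, 2, 3, 5, 6 -> positive, negative, positive, positive, negative, positive

Answer: positive negative positive positive negative positive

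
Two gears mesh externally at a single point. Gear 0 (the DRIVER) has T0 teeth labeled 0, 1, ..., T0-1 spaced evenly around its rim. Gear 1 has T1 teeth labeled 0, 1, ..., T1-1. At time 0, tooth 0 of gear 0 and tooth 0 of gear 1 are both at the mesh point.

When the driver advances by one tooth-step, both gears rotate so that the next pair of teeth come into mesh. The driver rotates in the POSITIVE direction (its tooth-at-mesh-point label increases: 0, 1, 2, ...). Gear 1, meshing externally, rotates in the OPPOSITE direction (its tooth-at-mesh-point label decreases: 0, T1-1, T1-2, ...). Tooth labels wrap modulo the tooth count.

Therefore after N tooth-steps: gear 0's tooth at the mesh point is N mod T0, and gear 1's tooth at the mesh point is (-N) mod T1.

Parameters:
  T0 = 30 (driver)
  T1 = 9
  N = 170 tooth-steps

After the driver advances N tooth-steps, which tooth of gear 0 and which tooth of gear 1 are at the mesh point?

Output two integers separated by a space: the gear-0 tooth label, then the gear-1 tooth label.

Answer: 20 1

Derivation:
Gear 0 (driver, T0=30): tooth at mesh = N mod T0
  170 = 5 * 30 + 20, so 170 mod 30 = 20
  gear 0 tooth = 20
Gear 1 (driven, T1=9): tooth at mesh = (-N) mod T1
  170 = 18 * 9 + 8, so 170 mod 9 = 8
  (-170) mod 9 = (-8) mod 9 = 9 - 8 = 1
Mesh after 170 steps: gear-0 tooth 20 meets gear-1 tooth 1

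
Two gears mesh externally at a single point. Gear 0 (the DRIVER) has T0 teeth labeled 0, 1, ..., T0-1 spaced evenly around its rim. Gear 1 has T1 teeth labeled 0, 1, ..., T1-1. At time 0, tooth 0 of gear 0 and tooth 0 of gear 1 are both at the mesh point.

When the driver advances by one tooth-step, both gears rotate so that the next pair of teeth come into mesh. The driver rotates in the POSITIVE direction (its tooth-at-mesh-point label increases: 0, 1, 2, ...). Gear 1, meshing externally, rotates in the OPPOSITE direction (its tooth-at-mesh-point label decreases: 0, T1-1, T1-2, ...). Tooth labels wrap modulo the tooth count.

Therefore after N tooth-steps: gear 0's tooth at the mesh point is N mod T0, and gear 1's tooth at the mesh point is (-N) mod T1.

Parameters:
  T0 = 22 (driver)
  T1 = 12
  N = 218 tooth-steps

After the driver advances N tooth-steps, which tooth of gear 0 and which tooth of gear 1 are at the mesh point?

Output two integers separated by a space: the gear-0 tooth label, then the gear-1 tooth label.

Answer: 20 10

Derivation:
Gear 0 (driver, T0=22): tooth at mesh = N mod T0
  218 = 9 * 22 + 20, so 218 mod 22 = 20
  gear 0 tooth = 20
Gear 1 (driven, T1=12): tooth at mesh = (-N) mod T1
  218 = 18 * 12 + 2, so 218 mod 12 = 2
  (-218) mod 12 = (-2) mod 12 = 12 - 2 = 10
Mesh after 218 steps: gear-0 tooth 20 meets gear-1 tooth 10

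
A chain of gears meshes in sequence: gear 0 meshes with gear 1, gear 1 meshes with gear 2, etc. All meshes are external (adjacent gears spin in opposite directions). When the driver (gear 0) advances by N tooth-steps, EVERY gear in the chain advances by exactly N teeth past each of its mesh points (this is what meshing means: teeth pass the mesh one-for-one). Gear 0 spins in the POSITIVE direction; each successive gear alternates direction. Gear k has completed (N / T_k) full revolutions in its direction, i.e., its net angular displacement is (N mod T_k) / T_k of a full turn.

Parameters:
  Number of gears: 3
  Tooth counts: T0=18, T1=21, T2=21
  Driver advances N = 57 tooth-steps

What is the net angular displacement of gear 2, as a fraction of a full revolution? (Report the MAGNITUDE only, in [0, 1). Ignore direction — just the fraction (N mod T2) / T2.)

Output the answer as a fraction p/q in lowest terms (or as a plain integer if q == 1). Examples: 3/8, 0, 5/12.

Answer: 5/7

Derivation:
Chain of 3 gears, tooth counts: [18, 21, 21]
  gear 0: T0=18, direction=positive, advance = 57 mod 18 = 3 teeth = 3/18 turn
  gear 1: T1=21, direction=negative, advance = 57 mod 21 = 15 teeth = 15/21 turn
  gear 2: T2=21, direction=positive, advance = 57 mod 21 = 15 teeth = 15/21 turn
Gear 2: 57 mod 21 = 15
Fraction = 15 / 21 = 5/7 (gcd(15,21)=3) = 5/7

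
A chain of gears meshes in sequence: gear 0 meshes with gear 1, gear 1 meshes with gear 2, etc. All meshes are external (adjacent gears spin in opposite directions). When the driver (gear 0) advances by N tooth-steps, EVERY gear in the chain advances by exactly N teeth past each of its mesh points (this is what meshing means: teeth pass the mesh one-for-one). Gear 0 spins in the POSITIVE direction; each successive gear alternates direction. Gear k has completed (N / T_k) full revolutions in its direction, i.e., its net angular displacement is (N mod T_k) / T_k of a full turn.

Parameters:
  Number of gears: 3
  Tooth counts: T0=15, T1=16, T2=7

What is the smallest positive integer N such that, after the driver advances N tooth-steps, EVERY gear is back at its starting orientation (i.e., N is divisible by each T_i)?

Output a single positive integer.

Gear k returns to start when N is a multiple of T_k.
All gears at start simultaneously when N is a common multiple of [15, 16, 7]; the smallest such N is lcm(15, 16, 7).
Start: lcm = T0 = 15
Fold in T1=16: gcd(15, 16) = 1; lcm(15, 16) = 15 * 16 / 1 = 240 / 1 = 240
Fold in T2=7: gcd(240, 7) = 1; lcm(240, 7) = 240 * 7 / 1 = 1680 / 1 = 1680
Full cycle length = 1680

Answer: 1680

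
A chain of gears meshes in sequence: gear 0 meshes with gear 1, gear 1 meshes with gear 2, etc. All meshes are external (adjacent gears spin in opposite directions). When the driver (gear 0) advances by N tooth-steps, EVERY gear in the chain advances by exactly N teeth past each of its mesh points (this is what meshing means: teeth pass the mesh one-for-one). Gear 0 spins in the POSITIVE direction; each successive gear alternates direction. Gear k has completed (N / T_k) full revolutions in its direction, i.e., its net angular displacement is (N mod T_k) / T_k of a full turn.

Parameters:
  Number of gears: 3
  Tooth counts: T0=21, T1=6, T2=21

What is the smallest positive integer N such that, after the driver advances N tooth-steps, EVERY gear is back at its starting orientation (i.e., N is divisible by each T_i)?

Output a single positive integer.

Answer: 42

Derivation:
Gear k returns to start when N is a multiple of T_k.
All gears at start simultaneously when N is a common multiple of [21, 6, 21]; the smallest such N is lcm(21, 6, 21).
Start: lcm = T0 = 21
Fold in T1=6: gcd(21, 6) = 3; lcm(21, 6) = 21 * 6 / 3 = 126 / 3 = 42
Fold in T2=21: gcd(42, 21) = 21; lcm(42, 21) = 42 * 21 / 21 = 882 / 21 = 42
Full cycle length = 42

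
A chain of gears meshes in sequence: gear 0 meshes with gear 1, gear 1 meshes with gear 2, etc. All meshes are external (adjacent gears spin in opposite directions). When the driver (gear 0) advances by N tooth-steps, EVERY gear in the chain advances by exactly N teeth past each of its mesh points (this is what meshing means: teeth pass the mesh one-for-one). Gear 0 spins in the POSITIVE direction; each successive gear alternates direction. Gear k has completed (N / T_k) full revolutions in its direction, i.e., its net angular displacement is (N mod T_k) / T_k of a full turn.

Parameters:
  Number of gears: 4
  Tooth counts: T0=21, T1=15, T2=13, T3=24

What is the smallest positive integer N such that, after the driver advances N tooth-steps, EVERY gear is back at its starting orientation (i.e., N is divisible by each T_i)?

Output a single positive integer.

Gear k returns to start when N is a multiple of T_k.
All gears at start simultaneously when N is a common multiple of [21, 15, 13, 24]; the smallest such N is lcm(21, 15, 13, 24).
Start: lcm = T0 = 21
Fold in T1=15: gcd(21, 15) = 3; lcm(21, 15) = 21 * 15 / 3 = 315 / 3 = 105
Fold in T2=13: gcd(105, 13) = 1; lcm(105, 13) = 105 * 13 / 1 = 1365 / 1 = 1365
Fold in T3=24: gcd(1365, 24) = 3; lcm(1365, 24) = 1365 * 24 / 3 = 32760 / 3 = 10920
Full cycle length = 10920

Answer: 10920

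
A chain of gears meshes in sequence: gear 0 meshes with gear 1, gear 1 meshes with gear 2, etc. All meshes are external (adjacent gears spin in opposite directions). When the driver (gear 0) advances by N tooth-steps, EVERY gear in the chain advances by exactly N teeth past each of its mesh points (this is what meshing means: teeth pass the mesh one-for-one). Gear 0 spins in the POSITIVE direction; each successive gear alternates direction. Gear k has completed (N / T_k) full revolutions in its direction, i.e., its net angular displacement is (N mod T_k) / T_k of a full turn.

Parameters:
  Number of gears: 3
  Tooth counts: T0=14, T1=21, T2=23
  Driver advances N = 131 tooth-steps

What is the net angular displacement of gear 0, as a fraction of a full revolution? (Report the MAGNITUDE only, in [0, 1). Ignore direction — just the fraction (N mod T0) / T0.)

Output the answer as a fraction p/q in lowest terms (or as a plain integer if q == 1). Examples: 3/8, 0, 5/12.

Chain of 3 gears, tooth counts: [14, 21, 23]
  gear 0: T0=14, direction=positive, advance = 131 mod 14 = 5 teeth = 5/14 turn
  gear 1: T1=21, direction=negative, advance = 131 mod 21 = 5 teeth = 5/21 turn
  gear 2: T2=23, direction=positive, advance = 131 mod 23 = 16 teeth = 16/23 turn
Gear 0: 131 mod 14 = 5
Fraction = 5 / 14 = 5/14 (gcd(5,14)=1) = 5/14

Answer: 5/14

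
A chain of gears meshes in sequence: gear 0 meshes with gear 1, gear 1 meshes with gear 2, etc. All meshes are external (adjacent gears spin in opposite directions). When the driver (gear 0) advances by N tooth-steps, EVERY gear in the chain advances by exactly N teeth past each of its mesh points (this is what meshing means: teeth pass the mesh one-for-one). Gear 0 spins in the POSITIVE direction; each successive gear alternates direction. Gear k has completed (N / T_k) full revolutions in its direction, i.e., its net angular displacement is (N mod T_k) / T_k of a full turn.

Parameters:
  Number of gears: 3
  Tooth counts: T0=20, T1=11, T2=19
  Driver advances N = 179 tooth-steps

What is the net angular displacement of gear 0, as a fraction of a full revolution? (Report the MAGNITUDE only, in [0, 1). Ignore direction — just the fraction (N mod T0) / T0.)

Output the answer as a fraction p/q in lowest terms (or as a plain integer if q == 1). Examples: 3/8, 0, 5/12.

Chain of 3 gears, tooth counts: [20, 11, 19]
  gear 0: T0=20, direction=positive, advance = 179 mod 20 = 19 teeth = 19/20 turn
  gear 1: T1=11, direction=negative, advance = 179 mod 11 = 3 teeth = 3/11 turn
  gear 2: T2=19, direction=positive, advance = 179 mod 19 = 8 teeth = 8/19 turn
Gear 0: 179 mod 20 = 19
Fraction = 19 / 20 = 19/20 (gcd(19,20)=1) = 19/20

Answer: 19/20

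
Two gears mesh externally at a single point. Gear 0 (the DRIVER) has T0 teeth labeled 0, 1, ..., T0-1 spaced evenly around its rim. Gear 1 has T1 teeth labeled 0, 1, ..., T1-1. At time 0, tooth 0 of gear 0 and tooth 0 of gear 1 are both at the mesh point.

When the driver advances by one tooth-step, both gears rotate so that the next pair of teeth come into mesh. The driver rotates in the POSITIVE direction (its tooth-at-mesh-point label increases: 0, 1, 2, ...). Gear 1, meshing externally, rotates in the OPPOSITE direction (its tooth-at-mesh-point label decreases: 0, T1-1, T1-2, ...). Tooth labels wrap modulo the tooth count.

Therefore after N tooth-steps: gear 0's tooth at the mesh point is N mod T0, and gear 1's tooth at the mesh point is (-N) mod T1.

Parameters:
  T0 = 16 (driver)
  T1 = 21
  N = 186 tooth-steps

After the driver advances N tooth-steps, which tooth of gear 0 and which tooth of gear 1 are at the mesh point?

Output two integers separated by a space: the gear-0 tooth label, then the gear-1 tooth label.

Gear 0 (driver, T0=16): tooth at mesh = N mod T0
  186 = 11 * 16 + 10, so 186 mod 16 = 10
  gear 0 tooth = 10
Gear 1 (driven, T1=21): tooth at mesh = (-N) mod T1
  186 = 8 * 21 + 18, so 186 mod 21 = 18
  (-186) mod 21 = (-18) mod 21 = 21 - 18 = 3
Mesh after 186 steps: gear-0 tooth 10 meets gear-1 tooth 3

Answer: 10 3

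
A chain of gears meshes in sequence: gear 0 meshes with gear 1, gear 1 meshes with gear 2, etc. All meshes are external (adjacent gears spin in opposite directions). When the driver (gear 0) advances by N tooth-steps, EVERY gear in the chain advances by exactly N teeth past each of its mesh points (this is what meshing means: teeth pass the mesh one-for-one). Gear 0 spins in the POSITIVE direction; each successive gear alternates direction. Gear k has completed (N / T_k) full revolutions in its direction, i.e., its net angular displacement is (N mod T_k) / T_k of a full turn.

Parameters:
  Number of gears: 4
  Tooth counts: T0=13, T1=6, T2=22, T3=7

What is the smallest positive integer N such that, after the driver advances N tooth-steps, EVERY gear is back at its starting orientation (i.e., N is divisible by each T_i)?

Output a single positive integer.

Answer: 6006

Derivation:
Gear k returns to start when N is a multiple of T_k.
All gears at start simultaneously when N is a common multiple of [13, 6, 22, 7]; the smallest such N is lcm(13, 6, 22, 7).
Start: lcm = T0 = 13
Fold in T1=6: gcd(13, 6) = 1; lcm(13, 6) = 13 * 6 / 1 = 78 / 1 = 78
Fold in T2=22: gcd(78, 22) = 2; lcm(78, 22) = 78 * 22 / 2 = 1716 / 2 = 858
Fold in T3=7: gcd(858, 7) = 1; lcm(858, 7) = 858 * 7 / 1 = 6006 / 1 = 6006
Full cycle length = 6006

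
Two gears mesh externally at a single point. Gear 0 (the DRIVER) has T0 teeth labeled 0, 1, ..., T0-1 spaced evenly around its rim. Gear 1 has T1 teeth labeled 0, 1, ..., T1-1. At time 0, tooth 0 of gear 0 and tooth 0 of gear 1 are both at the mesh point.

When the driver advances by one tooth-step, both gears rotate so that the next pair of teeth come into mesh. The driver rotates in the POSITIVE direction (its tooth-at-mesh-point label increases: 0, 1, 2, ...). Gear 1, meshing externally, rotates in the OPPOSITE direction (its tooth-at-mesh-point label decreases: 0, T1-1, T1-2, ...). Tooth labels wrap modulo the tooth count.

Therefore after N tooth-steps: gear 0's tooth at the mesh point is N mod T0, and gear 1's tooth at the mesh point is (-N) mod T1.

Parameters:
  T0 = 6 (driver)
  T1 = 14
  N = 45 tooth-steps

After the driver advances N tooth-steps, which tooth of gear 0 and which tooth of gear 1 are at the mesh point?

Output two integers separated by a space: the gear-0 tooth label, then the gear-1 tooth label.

Answer: 3 11

Derivation:
Gear 0 (driver, T0=6): tooth at mesh = N mod T0
  45 = 7 * 6 + 3, so 45 mod 6 = 3
  gear 0 tooth = 3
Gear 1 (driven, T1=14): tooth at mesh = (-N) mod T1
  45 = 3 * 14 + 3, so 45 mod 14 = 3
  (-45) mod 14 = (-3) mod 14 = 14 - 3 = 11
Mesh after 45 steps: gear-0 tooth 3 meets gear-1 tooth 11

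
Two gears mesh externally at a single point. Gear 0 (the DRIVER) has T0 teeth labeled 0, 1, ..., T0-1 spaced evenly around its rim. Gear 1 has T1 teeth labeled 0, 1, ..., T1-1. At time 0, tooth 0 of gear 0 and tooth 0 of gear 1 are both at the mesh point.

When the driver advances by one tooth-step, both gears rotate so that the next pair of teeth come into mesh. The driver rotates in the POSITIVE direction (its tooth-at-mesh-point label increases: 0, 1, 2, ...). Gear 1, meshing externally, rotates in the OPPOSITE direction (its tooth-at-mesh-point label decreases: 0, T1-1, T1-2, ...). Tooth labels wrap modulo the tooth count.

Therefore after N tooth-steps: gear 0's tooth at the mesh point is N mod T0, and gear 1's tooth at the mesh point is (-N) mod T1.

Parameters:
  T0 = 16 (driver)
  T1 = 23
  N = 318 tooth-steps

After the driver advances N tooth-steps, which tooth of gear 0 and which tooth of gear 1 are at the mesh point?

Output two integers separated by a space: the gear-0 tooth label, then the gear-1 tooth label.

Answer: 14 4

Derivation:
Gear 0 (driver, T0=16): tooth at mesh = N mod T0
  318 = 19 * 16 + 14, so 318 mod 16 = 14
  gear 0 tooth = 14
Gear 1 (driven, T1=23): tooth at mesh = (-N) mod T1
  318 = 13 * 23 + 19, so 318 mod 23 = 19
  (-318) mod 23 = (-19) mod 23 = 23 - 19 = 4
Mesh after 318 steps: gear-0 tooth 14 meets gear-1 tooth 4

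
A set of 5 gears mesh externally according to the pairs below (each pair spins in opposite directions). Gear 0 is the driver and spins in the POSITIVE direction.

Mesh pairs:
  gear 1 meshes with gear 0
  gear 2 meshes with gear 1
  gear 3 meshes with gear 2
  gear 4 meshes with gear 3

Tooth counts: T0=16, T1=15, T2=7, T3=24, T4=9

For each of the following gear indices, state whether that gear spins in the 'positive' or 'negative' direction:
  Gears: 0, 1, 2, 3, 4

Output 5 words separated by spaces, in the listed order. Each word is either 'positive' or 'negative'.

Answer: positive negative positive negative positive

Derivation:
Gear 0 (driver): positive (depth 0)
  gear 1: meshes with gear 0 -> depth 1 -> negative (opposite of gear 0)
  gear 2: meshes with gear 1 -> depth 2 -> positive (opposite of gear 1)
  gear 3: meshes with gear 2 -> depth 3 -> negative (opposite of gear 2)
  gear 4: meshes with gear 3 -> depth 4 -> positive (opposite of gear 3)
Queried indices 0, 1, 2, 3, 4 -> positive, negative, positive, negative, positive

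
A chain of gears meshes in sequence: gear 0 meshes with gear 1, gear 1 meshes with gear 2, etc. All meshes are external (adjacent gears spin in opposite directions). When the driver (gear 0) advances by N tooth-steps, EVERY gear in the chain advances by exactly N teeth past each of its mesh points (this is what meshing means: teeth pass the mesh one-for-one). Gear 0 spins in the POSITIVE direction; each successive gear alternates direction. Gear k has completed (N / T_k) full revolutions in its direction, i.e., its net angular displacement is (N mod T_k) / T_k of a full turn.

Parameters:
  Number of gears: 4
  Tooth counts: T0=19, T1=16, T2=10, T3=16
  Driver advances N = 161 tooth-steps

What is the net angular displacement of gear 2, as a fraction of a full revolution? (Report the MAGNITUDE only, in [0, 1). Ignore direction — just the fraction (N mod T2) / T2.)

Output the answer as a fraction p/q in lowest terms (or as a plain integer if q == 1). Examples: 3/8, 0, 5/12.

Answer: 1/10

Derivation:
Chain of 4 gears, tooth counts: [19, 16, 10, 16]
  gear 0: T0=19, direction=positive, advance = 161 mod 19 = 9 teeth = 9/19 turn
  gear 1: T1=16, direction=negative, advance = 161 mod 16 = 1 teeth = 1/16 turn
  gear 2: T2=10, direction=positive, advance = 161 mod 10 = 1 teeth = 1/10 turn
  gear 3: T3=16, direction=negative, advance = 161 mod 16 = 1 teeth = 1/16 turn
Gear 2: 161 mod 10 = 1
Fraction = 1 / 10 = 1/10 (gcd(1,10)=1) = 1/10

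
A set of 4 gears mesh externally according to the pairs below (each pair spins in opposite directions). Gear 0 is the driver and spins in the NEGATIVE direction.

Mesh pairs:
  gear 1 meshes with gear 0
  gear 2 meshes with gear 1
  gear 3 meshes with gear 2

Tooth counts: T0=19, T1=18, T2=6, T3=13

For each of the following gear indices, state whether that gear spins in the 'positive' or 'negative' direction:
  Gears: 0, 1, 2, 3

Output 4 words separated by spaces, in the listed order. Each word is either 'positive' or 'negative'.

Answer: negative positive negative positive

Derivation:
Gear 0 (driver): negative (depth 0)
  gear 1: meshes with gear 0 -> depth 1 -> positive (opposite of gear 0)
  gear 2: meshes with gear 1 -> depth 2 -> negative (opposite of gear 1)
  gear 3: meshes with gear 2 -> depth 3 -> positive (opposite of gear 2)
Queried indices 0, 1, 2, 3 -> negative, positive, negative, positive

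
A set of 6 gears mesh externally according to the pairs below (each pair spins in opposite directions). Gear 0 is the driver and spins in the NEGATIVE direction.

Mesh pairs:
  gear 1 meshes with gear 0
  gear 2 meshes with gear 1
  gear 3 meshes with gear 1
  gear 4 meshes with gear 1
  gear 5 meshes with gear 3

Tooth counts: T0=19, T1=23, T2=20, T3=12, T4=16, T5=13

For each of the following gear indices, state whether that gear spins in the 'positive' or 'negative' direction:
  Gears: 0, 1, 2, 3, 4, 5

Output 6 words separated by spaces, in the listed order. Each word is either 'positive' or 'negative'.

Gear 0 (driver): negative (depth 0)
  gear 1: meshes with gear 0 -> depth 1 -> positive (opposite of gear 0)
  gear 2: meshes with gear 1 -> depth 2 -> negative (opposite of gear 1)
  gear 3: meshes with gear 1 -> depth 2 -> negative (opposite of gear 1)
  gear 4: meshes with gear 1 -> depth 2 -> negative (opposite of gear 1)
  gear 5: meshes with gear 3 -> depth 3 -> positive (opposite of gear 3)
Queried indices 0, 1, 2, 3, 4, 5 -> negative, positive, negative, negative, negative, positive

Answer: negative positive negative negative negative positive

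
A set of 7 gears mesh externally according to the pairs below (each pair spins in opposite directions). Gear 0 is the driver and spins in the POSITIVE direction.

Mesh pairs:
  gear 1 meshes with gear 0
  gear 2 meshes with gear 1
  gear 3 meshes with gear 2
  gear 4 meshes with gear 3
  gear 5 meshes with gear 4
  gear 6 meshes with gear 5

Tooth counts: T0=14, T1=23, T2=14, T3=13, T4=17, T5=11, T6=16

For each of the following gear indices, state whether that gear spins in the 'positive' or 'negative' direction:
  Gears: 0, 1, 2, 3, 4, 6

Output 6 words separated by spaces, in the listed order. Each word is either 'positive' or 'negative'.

Answer: positive negative positive negative positive positive

Derivation:
Gear 0 (driver): positive (depth 0)
  gear 1: meshes with gear 0 -> depth 1 -> negative (opposite of gear 0)
  gear 2: meshes with gear 1 -> depth 2 -> positive (opposite of gear 1)
  gear 3: meshes with gear 2 -> depth 3 -> negative (opposite of gear 2)
  gear 4: meshes with gear 3 -> depth 4 -> positive (opposite of gear 3)
  gear 5: meshes with gear 4 -> depth 5 -> negative (opposite of gear 4)
  gear 6: meshes with gear 5 -> depth 6 -> positive (opposite of gear 5)
Queried indices 0, 1, 2, 3, 4, 6 -> positive, negative, positive, negative, positive, positive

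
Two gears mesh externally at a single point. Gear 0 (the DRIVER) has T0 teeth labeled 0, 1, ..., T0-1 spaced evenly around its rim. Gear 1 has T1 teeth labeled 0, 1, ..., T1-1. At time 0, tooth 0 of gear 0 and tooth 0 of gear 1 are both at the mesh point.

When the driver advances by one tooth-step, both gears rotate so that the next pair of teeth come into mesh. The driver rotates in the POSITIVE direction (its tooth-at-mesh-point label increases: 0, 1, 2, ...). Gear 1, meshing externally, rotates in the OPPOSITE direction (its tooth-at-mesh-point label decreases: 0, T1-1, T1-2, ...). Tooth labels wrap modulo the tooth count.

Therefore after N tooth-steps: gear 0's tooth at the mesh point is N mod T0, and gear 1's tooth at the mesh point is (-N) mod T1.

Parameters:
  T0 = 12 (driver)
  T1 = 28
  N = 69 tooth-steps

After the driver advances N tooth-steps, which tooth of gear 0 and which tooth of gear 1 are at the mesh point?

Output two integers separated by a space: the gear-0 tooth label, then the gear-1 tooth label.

Answer: 9 15

Derivation:
Gear 0 (driver, T0=12): tooth at mesh = N mod T0
  69 = 5 * 12 + 9, so 69 mod 12 = 9
  gear 0 tooth = 9
Gear 1 (driven, T1=28): tooth at mesh = (-N) mod T1
  69 = 2 * 28 + 13, so 69 mod 28 = 13
  (-69) mod 28 = (-13) mod 28 = 28 - 13 = 15
Mesh after 69 steps: gear-0 tooth 9 meets gear-1 tooth 15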